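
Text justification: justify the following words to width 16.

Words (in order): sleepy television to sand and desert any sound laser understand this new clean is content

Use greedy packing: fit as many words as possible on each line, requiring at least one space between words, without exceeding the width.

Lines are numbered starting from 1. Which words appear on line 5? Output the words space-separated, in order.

Answer: understand this

Derivation:
Line 1: ['sleepy'] (min_width=6, slack=10)
Line 2: ['television', 'to'] (min_width=13, slack=3)
Line 3: ['sand', 'and', 'desert'] (min_width=15, slack=1)
Line 4: ['any', 'sound', 'laser'] (min_width=15, slack=1)
Line 5: ['understand', 'this'] (min_width=15, slack=1)
Line 6: ['new', 'clean', 'is'] (min_width=12, slack=4)
Line 7: ['content'] (min_width=7, slack=9)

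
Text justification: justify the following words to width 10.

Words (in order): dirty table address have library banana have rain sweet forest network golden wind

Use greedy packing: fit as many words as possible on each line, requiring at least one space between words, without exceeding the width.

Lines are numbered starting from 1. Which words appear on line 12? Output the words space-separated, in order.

Line 1: ['dirty'] (min_width=5, slack=5)
Line 2: ['table'] (min_width=5, slack=5)
Line 3: ['address'] (min_width=7, slack=3)
Line 4: ['have'] (min_width=4, slack=6)
Line 5: ['library'] (min_width=7, slack=3)
Line 6: ['banana'] (min_width=6, slack=4)
Line 7: ['have', 'rain'] (min_width=9, slack=1)
Line 8: ['sweet'] (min_width=5, slack=5)
Line 9: ['forest'] (min_width=6, slack=4)
Line 10: ['network'] (min_width=7, slack=3)
Line 11: ['golden'] (min_width=6, slack=4)
Line 12: ['wind'] (min_width=4, slack=6)

Answer: wind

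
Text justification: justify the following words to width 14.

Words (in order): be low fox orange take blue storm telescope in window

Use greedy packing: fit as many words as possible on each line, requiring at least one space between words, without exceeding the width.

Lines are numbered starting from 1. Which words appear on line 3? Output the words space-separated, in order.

Line 1: ['be', 'low', 'fox'] (min_width=10, slack=4)
Line 2: ['orange', 'take'] (min_width=11, slack=3)
Line 3: ['blue', 'storm'] (min_width=10, slack=4)
Line 4: ['telescope', 'in'] (min_width=12, slack=2)
Line 5: ['window'] (min_width=6, slack=8)

Answer: blue storm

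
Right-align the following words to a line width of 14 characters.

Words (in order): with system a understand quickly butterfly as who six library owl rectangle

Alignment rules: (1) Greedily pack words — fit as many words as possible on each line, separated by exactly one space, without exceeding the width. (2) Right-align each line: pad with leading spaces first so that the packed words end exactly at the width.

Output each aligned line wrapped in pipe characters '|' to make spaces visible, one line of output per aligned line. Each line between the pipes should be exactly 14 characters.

Line 1: ['with', 'system', 'a'] (min_width=13, slack=1)
Line 2: ['understand'] (min_width=10, slack=4)
Line 3: ['quickly'] (min_width=7, slack=7)
Line 4: ['butterfly', 'as'] (min_width=12, slack=2)
Line 5: ['who', 'six'] (min_width=7, slack=7)
Line 6: ['library', 'owl'] (min_width=11, slack=3)
Line 7: ['rectangle'] (min_width=9, slack=5)

Answer: | with system a|
|    understand|
|       quickly|
|  butterfly as|
|       who six|
|   library owl|
|     rectangle|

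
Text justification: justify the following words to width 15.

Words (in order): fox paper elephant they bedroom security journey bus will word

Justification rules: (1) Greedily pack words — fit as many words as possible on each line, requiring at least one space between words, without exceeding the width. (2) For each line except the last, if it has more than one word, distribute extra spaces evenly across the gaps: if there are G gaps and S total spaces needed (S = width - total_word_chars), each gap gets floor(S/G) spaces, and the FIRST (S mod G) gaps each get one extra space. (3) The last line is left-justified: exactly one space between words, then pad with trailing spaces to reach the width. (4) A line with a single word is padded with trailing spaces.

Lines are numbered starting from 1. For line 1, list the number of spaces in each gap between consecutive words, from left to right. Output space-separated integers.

Answer: 7

Derivation:
Line 1: ['fox', 'paper'] (min_width=9, slack=6)
Line 2: ['elephant', 'they'] (min_width=13, slack=2)
Line 3: ['bedroom'] (min_width=7, slack=8)
Line 4: ['security'] (min_width=8, slack=7)
Line 5: ['journey', 'bus'] (min_width=11, slack=4)
Line 6: ['will', 'word'] (min_width=9, slack=6)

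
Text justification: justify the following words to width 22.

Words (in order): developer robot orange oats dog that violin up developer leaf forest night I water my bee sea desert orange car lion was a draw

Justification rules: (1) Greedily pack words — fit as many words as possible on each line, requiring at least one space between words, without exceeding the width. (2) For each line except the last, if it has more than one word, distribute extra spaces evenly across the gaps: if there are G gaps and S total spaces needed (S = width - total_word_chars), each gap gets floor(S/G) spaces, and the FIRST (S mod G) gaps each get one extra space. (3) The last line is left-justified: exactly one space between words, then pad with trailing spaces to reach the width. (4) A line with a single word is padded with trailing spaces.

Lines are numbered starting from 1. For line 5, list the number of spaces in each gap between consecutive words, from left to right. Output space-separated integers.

Answer: 3 3 2

Derivation:
Line 1: ['developer', 'robot', 'orange'] (min_width=22, slack=0)
Line 2: ['oats', 'dog', 'that', 'violin'] (min_width=20, slack=2)
Line 3: ['up', 'developer', 'leaf'] (min_width=17, slack=5)
Line 4: ['forest', 'night', 'I', 'water'] (min_width=20, slack=2)
Line 5: ['my', 'bee', 'sea', 'desert'] (min_width=17, slack=5)
Line 6: ['orange', 'car', 'lion', 'was', 'a'] (min_width=21, slack=1)
Line 7: ['draw'] (min_width=4, slack=18)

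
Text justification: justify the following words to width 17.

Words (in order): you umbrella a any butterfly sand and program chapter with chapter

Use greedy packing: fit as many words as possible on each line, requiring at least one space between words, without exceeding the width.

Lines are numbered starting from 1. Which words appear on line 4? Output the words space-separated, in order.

Answer: chapter with

Derivation:
Line 1: ['you', 'umbrella', 'a'] (min_width=14, slack=3)
Line 2: ['any', 'butterfly'] (min_width=13, slack=4)
Line 3: ['sand', 'and', 'program'] (min_width=16, slack=1)
Line 4: ['chapter', 'with'] (min_width=12, slack=5)
Line 5: ['chapter'] (min_width=7, slack=10)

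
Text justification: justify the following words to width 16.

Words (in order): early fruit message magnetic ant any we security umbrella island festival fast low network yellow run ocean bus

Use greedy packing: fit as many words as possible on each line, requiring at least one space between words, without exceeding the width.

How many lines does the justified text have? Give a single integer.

Answer: 9

Derivation:
Line 1: ['early', 'fruit'] (min_width=11, slack=5)
Line 2: ['message', 'magnetic'] (min_width=16, slack=0)
Line 3: ['ant', 'any', 'we'] (min_width=10, slack=6)
Line 4: ['security'] (min_width=8, slack=8)
Line 5: ['umbrella', 'island'] (min_width=15, slack=1)
Line 6: ['festival', 'fast'] (min_width=13, slack=3)
Line 7: ['low', 'network'] (min_width=11, slack=5)
Line 8: ['yellow', 'run', 'ocean'] (min_width=16, slack=0)
Line 9: ['bus'] (min_width=3, slack=13)
Total lines: 9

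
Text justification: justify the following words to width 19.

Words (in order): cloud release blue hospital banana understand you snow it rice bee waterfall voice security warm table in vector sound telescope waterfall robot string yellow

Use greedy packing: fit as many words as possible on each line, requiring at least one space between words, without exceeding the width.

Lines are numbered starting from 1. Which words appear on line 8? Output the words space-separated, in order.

Line 1: ['cloud', 'release', 'blue'] (min_width=18, slack=1)
Line 2: ['hospital', 'banana'] (min_width=15, slack=4)
Line 3: ['understand', 'you', 'snow'] (min_width=19, slack=0)
Line 4: ['it', 'rice', 'bee'] (min_width=11, slack=8)
Line 5: ['waterfall', 'voice'] (min_width=15, slack=4)
Line 6: ['security', 'warm', 'table'] (min_width=19, slack=0)
Line 7: ['in', 'vector', 'sound'] (min_width=15, slack=4)
Line 8: ['telescope', 'waterfall'] (min_width=19, slack=0)
Line 9: ['robot', 'string', 'yellow'] (min_width=19, slack=0)

Answer: telescope waterfall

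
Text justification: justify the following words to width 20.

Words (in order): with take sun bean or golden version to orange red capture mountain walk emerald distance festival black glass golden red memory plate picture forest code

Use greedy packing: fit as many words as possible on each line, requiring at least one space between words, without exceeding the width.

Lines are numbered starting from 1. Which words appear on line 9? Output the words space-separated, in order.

Line 1: ['with', 'take', 'sun', 'bean'] (min_width=18, slack=2)
Line 2: ['or', 'golden', 'version', 'to'] (min_width=20, slack=0)
Line 3: ['orange', 'red', 'capture'] (min_width=18, slack=2)
Line 4: ['mountain', 'walk'] (min_width=13, slack=7)
Line 5: ['emerald', 'distance'] (min_width=16, slack=4)
Line 6: ['festival', 'black', 'glass'] (min_width=20, slack=0)
Line 7: ['golden', 'red', 'memory'] (min_width=17, slack=3)
Line 8: ['plate', 'picture', 'forest'] (min_width=20, slack=0)
Line 9: ['code'] (min_width=4, slack=16)

Answer: code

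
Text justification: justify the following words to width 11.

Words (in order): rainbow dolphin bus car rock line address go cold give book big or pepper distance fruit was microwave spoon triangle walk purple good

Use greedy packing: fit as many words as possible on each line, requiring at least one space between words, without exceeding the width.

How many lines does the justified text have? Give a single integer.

Line 1: ['rainbow'] (min_width=7, slack=4)
Line 2: ['dolphin', 'bus'] (min_width=11, slack=0)
Line 3: ['car', 'rock'] (min_width=8, slack=3)
Line 4: ['line'] (min_width=4, slack=7)
Line 5: ['address', 'go'] (min_width=10, slack=1)
Line 6: ['cold', 'give'] (min_width=9, slack=2)
Line 7: ['book', 'big', 'or'] (min_width=11, slack=0)
Line 8: ['pepper'] (min_width=6, slack=5)
Line 9: ['distance'] (min_width=8, slack=3)
Line 10: ['fruit', 'was'] (min_width=9, slack=2)
Line 11: ['microwave'] (min_width=9, slack=2)
Line 12: ['spoon'] (min_width=5, slack=6)
Line 13: ['triangle'] (min_width=8, slack=3)
Line 14: ['walk', 'purple'] (min_width=11, slack=0)
Line 15: ['good'] (min_width=4, slack=7)
Total lines: 15

Answer: 15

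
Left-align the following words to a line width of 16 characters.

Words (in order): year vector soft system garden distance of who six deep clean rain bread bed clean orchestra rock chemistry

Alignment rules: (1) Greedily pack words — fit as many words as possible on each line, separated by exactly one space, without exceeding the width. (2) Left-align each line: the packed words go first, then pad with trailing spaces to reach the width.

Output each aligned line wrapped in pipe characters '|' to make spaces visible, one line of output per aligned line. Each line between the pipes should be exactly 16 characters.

Line 1: ['year', 'vector', 'soft'] (min_width=16, slack=0)
Line 2: ['system', 'garden'] (min_width=13, slack=3)
Line 3: ['distance', 'of', 'who'] (min_width=15, slack=1)
Line 4: ['six', 'deep', 'clean'] (min_width=14, slack=2)
Line 5: ['rain', 'bread', 'bed'] (min_width=14, slack=2)
Line 6: ['clean', 'orchestra'] (min_width=15, slack=1)
Line 7: ['rock', 'chemistry'] (min_width=14, slack=2)

Answer: |year vector soft|
|system garden   |
|distance of who |
|six deep clean  |
|rain bread bed  |
|clean orchestra |
|rock chemistry  |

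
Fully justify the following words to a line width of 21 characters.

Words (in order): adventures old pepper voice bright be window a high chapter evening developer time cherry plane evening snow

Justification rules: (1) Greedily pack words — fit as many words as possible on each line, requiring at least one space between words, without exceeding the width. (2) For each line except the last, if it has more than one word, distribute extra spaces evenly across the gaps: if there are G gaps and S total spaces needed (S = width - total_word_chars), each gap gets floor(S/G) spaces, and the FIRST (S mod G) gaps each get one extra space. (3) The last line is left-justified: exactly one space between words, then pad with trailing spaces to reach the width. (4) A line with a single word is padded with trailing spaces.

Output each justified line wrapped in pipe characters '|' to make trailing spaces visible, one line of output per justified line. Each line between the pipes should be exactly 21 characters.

Line 1: ['adventures', 'old', 'pepper'] (min_width=21, slack=0)
Line 2: ['voice', 'bright', 'be'] (min_width=15, slack=6)
Line 3: ['window', 'a', 'high', 'chapter'] (min_width=21, slack=0)
Line 4: ['evening', 'developer'] (min_width=17, slack=4)
Line 5: ['time', 'cherry', 'plane'] (min_width=17, slack=4)
Line 6: ['evening', 'snow'] (min_width=12, slack=9)

Answer: |adventures old pepper|
|voice    bright    be|
|window a high chapter|
|evening     developer|
|time   cherry   plane|
|evening snow         |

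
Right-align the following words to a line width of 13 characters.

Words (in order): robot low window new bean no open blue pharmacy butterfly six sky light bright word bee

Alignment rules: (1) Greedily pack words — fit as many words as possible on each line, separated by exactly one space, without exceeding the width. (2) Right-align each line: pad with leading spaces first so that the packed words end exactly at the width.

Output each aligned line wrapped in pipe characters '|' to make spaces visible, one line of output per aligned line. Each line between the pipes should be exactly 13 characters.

Line 1: ['robot', 'low'] (min_width=9, slack=4)
Line 2: ['window', 'new'] (min_width=10, slack=3)
Line 3: ['bean', 'no', 'open'] (min_width=12, slack=1)
Line 4: ['blue', 'pharmacy'] (min_width=13, slack=0)
Line 5: ['butterfly', 'six'] (min_width=13, slack=0)
Line 6: ['sky', 'light'] (min_width=9, slack=4)
Line 7: ['bright', 'word'] (min_width=11, slack=2)
Line 8: ['bee'] (min_width=3, slack=10)

Answer: |    robot low|
|   window new|
| bean no open|
|blue pharmacy|
|butterfly six|
|    sky light|
|  bright word|
|          bee|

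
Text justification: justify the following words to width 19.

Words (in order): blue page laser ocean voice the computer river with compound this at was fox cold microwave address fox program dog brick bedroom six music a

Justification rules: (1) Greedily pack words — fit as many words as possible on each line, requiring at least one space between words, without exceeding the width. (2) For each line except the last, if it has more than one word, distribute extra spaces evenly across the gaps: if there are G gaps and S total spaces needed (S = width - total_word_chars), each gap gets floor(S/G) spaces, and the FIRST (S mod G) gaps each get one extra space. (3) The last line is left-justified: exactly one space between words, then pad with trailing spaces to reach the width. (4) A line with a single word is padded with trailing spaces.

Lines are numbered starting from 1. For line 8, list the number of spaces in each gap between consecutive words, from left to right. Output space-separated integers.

Line 1: ['blue', 'page', 'laser'] (min_width=15, slack=4)
Line 2: ['ocean', 'voice', 'the'] (min_width=15, slack=4)
Line 3: ['computer', 'river', 'with'] (min_width=19, slack=0)
Line 4: ['compound', 'this', 'at'] (min_width=16, slack=3)
Line 5: ['was', 'fox', 'cold'] (min_width=12, slack=7)
Line 6: ['microwave', 'address'] (min_width=17, slack=2)
Line 7: ['fox', 'program', 'dog'] (min_width=15, slack=4)
Line 8: ['brick', 'bedroom', 'six'] (min_width=17, slack=2)
Line 9: ['music', 'a'] (min_width=7, slack=12)

Answer: 2 2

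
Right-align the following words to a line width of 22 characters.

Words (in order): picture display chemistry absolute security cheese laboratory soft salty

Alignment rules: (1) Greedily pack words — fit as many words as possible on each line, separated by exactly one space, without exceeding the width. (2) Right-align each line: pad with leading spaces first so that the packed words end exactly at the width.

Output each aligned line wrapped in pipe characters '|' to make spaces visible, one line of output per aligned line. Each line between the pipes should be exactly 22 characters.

Line 1: ['picture', 'display'] (min_width=15, slack=7)
Line 2: ['chemistry', 'absolute'] (min_width=18, slack=4)
Line 3: ['security', 'cheese'] (min_width=15, slack=7)
Line 4: ['laboratory', 'soft', 'salty'] (min_width=21, slack=1)

Answer: |       picture display|
|    chemistry absolute|
|       security cheese|
| laboratory soft salty|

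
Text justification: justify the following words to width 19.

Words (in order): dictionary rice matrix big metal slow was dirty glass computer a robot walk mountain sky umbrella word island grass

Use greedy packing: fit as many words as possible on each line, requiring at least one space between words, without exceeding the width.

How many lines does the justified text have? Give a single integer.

Answer: 7

Derivation:
Line 1: ['dictionary', 'rice'] (min_width=15, slack=4)
Line 2: ['matrix', 'big', 'metal'] (min_width=16, slack=3)
Line 3: ['slow', 'was', 'dirty'] (min_width=14, slack=5)
Line 4: ['glass', 'computer', 'a'] (min_width=16, slack=3)
Line 5: ['robot', 'walk', 'mountain'] (min_width=19, slack=0)
Line 6: ['sky', 'umbrella', 'word'] (min_width=17, slack=2)
Line 7: ['island', 'grass'] (min_width=12, slack=7)
Total lines: 7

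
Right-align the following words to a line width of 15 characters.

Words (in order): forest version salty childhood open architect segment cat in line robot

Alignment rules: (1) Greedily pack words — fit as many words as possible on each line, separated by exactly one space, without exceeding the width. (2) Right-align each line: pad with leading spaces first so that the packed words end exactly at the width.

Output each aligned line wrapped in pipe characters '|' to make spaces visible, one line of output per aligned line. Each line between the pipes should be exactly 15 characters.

Line 1: ['forest', 'version'] (min_width=14, slack=1)
Line 2: ['salty', 'childhood'] (min_width=15, slack=0)
Line 3: ['open', 'architect'] (min_width=14, slack=1)
Line 4: ['segment', 'cat', 'in'] (min_width=14, slack=1)
Line 5: ['line', 'robot'] (min_width=10, slack=5)

Answer: | forest version|
|salty childhood|
| open architect|
| segment cat in|
|     line robot|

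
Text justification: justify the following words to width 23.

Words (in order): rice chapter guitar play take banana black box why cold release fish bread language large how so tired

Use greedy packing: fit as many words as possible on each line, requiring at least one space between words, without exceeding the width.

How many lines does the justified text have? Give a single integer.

Line 1: ['rice', 'chapter', 'guitar'] (min_width=19, slack=4)
Line 2: ['play', 'take', 'banana', 'black'] (min_width=22, slack=1)
Line 3: ['box', 'why', 'cold', 'release'] (min_width=20, slack=3)
Line 4: ['fish', 'bread', 'language'] (min_width=19, slack=4)
Line 5: ['large', 'how', 'so', 'tired'] (min_width=18, slack=5)
Total lines: 5

Answer: 5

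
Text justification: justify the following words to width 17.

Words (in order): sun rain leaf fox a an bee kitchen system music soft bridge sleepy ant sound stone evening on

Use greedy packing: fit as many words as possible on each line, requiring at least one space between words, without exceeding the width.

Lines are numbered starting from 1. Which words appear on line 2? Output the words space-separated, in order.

Line 1: ['sun', 'rain', 'leaf', 'fox'] (min_width=17, slack=0)
Line 2: ['a', 'an', 'bee', 'kitchen'] (min_width=16, slack=1)
Line 3: ['system', 'music', 'soft'] (min_width=17, slack=0)
Line 4: ['bridge', 'sleepy', 'ant'] (min_width=17, slack=0)
Line 5: ['sound', 'stone'] (min_width=11, slack=6)
Line 6: ['evening', 'on'] (min_width=10, slack=7)

Answer: a an bee kitchen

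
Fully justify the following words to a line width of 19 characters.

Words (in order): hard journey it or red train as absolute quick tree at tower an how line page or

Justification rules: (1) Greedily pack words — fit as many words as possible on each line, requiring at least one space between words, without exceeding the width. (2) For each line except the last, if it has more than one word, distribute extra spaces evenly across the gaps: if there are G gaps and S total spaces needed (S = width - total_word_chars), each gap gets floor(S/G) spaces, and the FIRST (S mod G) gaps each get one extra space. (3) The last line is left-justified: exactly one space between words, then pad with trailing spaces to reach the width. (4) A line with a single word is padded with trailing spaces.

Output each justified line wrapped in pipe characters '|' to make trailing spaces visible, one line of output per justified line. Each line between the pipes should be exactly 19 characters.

Answer: |hard  journey it or|
|red     train    as|
|absolute quick tree|
|at   tower  an  how|
|line page or       |

Derivation:
Line 1: ['hard', 'journey', 'it', 'or'] (min_width=18, slack=1)
Line 2: ['red', 'train', 'as'] (min_width=12, slack=7)
Line 3: ['absolute', 'quick', 'tree'] (min_width=19, slack=0)
Line 4: ['at', 'tower', 'an', 'how'] (min_width=15, slack=4)
Line 5: ['line', 'page', 'or'] (min_width=12, slack=7)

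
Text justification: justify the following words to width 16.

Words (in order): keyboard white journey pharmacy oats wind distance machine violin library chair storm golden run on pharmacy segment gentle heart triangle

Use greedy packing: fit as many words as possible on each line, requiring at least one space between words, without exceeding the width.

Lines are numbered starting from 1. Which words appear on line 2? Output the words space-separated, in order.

Answer: journey pharmacy

Derivation:
Line 1: ['keyboard', 'white'] (min_width=14, slack=2)
Line 2: ['journey', 'pharmacy'] (min_width=16, slack=0)
Line 3: ['oats', 'wind'] (min_width=9, slack=7)
Line 4: ['distance', 'machine'] (min_width=16, slack=0)
Line 5: ['violin', 'library'] (min_width=14, slack=2)
Line 6: ['chair', 'storm'] (min_width=11, slack=5)
Line 7: ['golden', 'run', 'on'] (min_width=13, slack=3)
Line 8: ['pharmacy', 'segment'] (min_width=16, slack=0)
Line 9: ['gentle', 'heart'] (min_width=12, slack=4)
Line 10: ['triangle'] (min_width=8, slack=8)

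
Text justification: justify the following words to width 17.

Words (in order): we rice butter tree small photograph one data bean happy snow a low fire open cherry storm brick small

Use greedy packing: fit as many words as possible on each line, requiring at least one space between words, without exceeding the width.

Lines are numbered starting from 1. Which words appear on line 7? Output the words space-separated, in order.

Answer: brick small

Derivation:
Line 1: ['we', 'rice', 'butter'] (min_width=14, slack=3)
Line 2: ['tree', 'small'] (min_width=10, slack=7)
Line 3: ['photograph', 'one'] (min_width=14, slack=3)
Line 4: ['data', 'bean', 'happy'] (min_width=15, slack=2)
Line 5: ['snow', 'a', 'low', 'fire'] (min_width=15, slack=2)
Line 6: ['open', 'cherry', 'storm'] (min_width=17, slack=0)
Line 7: ['brick', 'small'] (min_width=11, slack=6)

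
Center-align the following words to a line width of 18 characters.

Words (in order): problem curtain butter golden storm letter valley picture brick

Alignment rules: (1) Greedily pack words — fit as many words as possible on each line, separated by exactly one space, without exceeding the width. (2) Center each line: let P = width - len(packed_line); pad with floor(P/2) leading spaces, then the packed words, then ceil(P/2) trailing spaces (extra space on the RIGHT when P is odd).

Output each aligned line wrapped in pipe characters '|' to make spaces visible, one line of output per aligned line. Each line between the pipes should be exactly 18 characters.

Answer: | problem curtain  |
|  butter golden   |
|   storm letter   |
|  valley picture  |
|      brick       |

Derivation:
Line 1: ['problem', 'curtain'] (min_width=15, slack=3)
Line 2: ['butter', 'golden'] (min_width=13, slack=5)
Line 3: ['storm', 'letter'] (min_width=12, slack=6)
Line 4: ['valley', 'picture'] (min_width=14, slack=4)
Line 5: ['brick'] (min_width=5, slack=13)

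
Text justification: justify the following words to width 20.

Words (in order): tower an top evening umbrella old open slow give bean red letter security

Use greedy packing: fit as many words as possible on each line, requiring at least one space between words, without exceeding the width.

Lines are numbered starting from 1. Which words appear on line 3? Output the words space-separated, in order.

Line 1: ['tower', 'an', 'top', 'evening'] (min_width=20, slack=0)
Line 2: ['umbrella', 'old', 'open'] (min_width=17, slack=3)
Line 3: ['slow', 'give', 'bean', 'red'] (min_width=18, slack=2)
Line 4: ['letter', 'security'] (min_width=15, slack=5)

Answer: slow give bean red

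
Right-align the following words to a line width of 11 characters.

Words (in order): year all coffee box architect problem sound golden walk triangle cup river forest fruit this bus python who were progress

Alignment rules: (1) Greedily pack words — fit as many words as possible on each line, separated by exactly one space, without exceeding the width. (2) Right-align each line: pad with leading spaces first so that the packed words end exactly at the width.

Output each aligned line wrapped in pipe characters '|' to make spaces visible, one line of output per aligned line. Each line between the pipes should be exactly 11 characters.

Answer: |   year all|
| coffee box|
|  architect|
|    problem|
|      sound|
|golden walk|
|   triangle|
|  cup river|
|     forest|
| fruit this|
| bus python|
|   who were|
|   progress|

Derivation:
Line 1: ['year', 'all'] (min_width=8, slack=3)
Line 2: ['coffee', 'box'] (min_width=10, slack=1)
Line 3: ['architect'] (min_width=9, slack=2)
Line 4: ['problem'] (min_width=7, slack=4)
Line 5: ['sound'] (min_width=5, slack=6)
Line 6: ['golden', 'walk'] (min_width=11, slack=0)
Line 7: ['triangle'] (min_width=8, slack=3)
Line 8: ['cup', 'river'] (min_width=9, slack=2)
Line 9: ['forest'] (min_width=6, slack=5)
Line 10: ['fruit', 'this'] (min_width=10, slack=1)
Line 11: ['bus', 'python'] (min_width=10, slack=1)
Line 12: ['who', 'were'] (min_width=8, slack=3)
Line 13: ['progress'] (min_width=8, slack=3)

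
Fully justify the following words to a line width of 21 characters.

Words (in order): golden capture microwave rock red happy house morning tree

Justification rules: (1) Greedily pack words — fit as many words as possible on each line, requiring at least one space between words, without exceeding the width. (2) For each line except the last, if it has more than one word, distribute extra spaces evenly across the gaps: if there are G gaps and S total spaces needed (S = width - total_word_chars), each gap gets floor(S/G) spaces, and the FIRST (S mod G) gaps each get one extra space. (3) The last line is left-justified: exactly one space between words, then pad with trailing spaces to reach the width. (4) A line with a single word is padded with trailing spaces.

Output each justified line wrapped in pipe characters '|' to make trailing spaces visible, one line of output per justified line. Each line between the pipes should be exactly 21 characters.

Answer: |golden        capture|
|microwave   rock  red|
|happy  house  morning|
|tree                 |

Derivation:
Line 1: ['golden', 'capture'] (min_width=14, slack=7)
Line 2: ['microwave', 'rock', 'red'] (min_width=18, slack=3)
Line 3: ['happy', 'house', 'morning'] (min_width=19, slack=2)
Line 4: ['tree'] (min_width=4, slack=17)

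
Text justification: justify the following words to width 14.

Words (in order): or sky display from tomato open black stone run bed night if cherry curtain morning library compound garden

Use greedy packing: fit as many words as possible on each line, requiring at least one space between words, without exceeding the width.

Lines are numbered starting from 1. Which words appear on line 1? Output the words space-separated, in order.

Answer: or sky display

Derivation:
Line 1: ['or', 'sky', 'display'] (min_width=14, slack=0)
Line 2: ['from', 'tomato'] (min_width=11, slack=3)
Line 3: ['open', 'black'] (min_width=10, slack=4)
Line 4: ['stone', 'run', 'bed'] (min_width=13, slack=1)
Line 5: ['night', 'if'] (min_width=8, slack=6)
Line 6: ['cherry', 'curtain'] (min_width=14, slack=0)
Line 7: ['morning'] (min_width=7, slack=7)
Line 8: ['library'] (min_width=7, slack=7)
Line 9: ['compound'] (min_width=8, slack=6)
Line 10: ['garden'] (min_width=6, slack=8)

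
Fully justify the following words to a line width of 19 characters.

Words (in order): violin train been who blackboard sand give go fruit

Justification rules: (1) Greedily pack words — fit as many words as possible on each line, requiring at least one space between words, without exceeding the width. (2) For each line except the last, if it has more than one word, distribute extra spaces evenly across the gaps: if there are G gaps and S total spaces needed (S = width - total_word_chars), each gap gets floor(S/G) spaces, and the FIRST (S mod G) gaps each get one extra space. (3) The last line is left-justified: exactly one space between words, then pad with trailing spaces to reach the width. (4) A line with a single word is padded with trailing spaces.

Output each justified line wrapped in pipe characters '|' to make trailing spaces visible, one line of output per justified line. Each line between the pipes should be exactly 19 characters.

Line 1: ['violin', 'train', 'been'] (min_width=17, slack=2)
Line 2: ['who', 'blackboard', 'sand'] (min_width=19, slack=0)
Line 3: ['give', 'go', 'fruit'] (min_width=13, slack=6)

Answer: |violin  train  been|
|who blackboard sand|
|give go fruit      |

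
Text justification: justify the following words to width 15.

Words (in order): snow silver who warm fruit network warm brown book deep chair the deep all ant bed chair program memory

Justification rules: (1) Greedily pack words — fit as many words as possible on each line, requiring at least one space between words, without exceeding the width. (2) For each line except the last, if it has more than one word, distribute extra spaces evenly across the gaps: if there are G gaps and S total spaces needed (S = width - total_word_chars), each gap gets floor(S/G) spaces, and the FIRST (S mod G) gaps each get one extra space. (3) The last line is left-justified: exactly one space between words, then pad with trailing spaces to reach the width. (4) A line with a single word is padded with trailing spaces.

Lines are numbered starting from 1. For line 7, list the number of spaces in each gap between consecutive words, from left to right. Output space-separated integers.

Line 1: ['snow', 'silver', 'who'] (min_width=15, slack=0)
Line 2: ['warm', 'fruit'] (min_width=10, slack=5)
Line 3: ['network', 'warm'] (min_width=12, slack=3)
Line 4: ['brown', 'book', 'deep'] (min_width=15, slack=0)
Line 5: ['chair', 'the', 'deep'] (min_width=14, slack=1)
Line 6: ['all', 'ant', 'bed'] (min_width=11, slack=4)
Line 7: ['chair', 'program'] (min_width=13, slack=2)
Line 8: ['memory'] (min_width=6, slack=9)

Answer: 3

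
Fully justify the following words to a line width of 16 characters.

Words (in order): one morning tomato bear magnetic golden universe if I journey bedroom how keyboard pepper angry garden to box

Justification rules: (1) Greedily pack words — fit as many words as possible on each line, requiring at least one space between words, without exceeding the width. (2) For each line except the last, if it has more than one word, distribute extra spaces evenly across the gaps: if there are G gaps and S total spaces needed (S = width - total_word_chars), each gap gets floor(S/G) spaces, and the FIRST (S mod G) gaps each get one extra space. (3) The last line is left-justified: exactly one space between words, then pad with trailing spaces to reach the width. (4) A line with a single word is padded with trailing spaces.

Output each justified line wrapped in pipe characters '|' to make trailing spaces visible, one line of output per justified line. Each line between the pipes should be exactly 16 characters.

Answer: |one      morning|
|tomato      bear|
|magnetic  golden|
|universe   if  I|
|journey  bedroom|
|how     keyboard|
|pepper     angry|
|garden to box   |

Derivation:
Line 1: ['one', 'morning'] (min_width=11, slack=5)
Line 2: ['tomato', 'bear'] (min_width=11, slack=5)
Line 3: ['magnetic', 'golden'] (min_width=15, slack=1)
Line 4: ['universe', 'if', 'I'] (min_width=13, slack=3)
Line 5: ['journey', 'bedroom'] (min_width=15, slack=1)
Line 6: ['how', 'keyboard'] (min_width=12, slack=4)
Line 7: ['pepper', 'angry'] (min_width=12, slack=4)
Line 8: ['garden', 'to', 'box'] (min_width=13, slack=3)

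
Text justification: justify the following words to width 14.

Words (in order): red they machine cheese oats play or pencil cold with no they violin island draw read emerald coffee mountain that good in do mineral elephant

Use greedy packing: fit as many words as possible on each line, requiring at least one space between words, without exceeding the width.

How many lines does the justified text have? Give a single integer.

Answer: 12

Derivation:
Line 1: ['red', 'they'] (min_width=8, slack=6)
Line 2: ['machine', 'cheese'] (min_width=14, slack=0)
Line 3: ['oats', 'play', 'or'] (min_width=12, slack=2)
Line 4: ['pencil', 'cold'] (min_width=11, slack=3)
Line 5: ['with', 'no', 'they'] (min_width=12, slack=2)
Line 6: ['violin', 'island'] (min_width=13, slack=1)
Line 7: ['draw', 'read'] (min_width=9, slack=5)
Line 8: ['emerald', 'coffee'] (min_width=14, slack=0)
Line 9: ['mountain', 'that'] (min_width=13, slack=1)
Line 10: ['good', 'in', 'do'] (min_width=10, slack=4)
Line 11: ['mineral'] (min_width=7, slack=7)
Line 12: ['elephant'] (min_width=8, slack=6)
Total lines: 12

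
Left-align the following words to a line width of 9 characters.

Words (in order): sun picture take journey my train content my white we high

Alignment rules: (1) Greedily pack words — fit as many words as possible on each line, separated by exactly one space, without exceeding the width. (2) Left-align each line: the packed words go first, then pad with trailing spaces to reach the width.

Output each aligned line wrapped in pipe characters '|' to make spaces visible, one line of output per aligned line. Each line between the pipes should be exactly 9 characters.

Line 1: ['sun'] (min_width=3, slack=6)
Line 2: ['picture'] (min_width=7, slack=2)
Line 3: ['take'] (min_width=4, slack=5)
Line 4: ['journey'] (min_width=7, slack=2)
Line 5: ['my', 'train'] (min_width=8, slack=1)
Line 6: ['content'] (min_width=7, slack=2)
Line 7: ['my', 'white'] (min_width=8, slack=1)
Line 8: ['we', 'high'] (min_width=7, slack=2)

Answer: |sun      |
|picture  |
|take     |
|journey  |
|my train |
|content  |
|my white |
|we high  |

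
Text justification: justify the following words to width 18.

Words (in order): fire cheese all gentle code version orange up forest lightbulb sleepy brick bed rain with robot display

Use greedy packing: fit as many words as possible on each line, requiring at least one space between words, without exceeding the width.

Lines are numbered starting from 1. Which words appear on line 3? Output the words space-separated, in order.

Answer: version orange up

Derivation:
Line 1: ['fire', 'cheese', 'all'] (min_width=15, slack=3)
Line 2: ['gentle', 'code'] (min_width=11, slack=7)
Line 3: ['version', 'orange', 'up'] (min_width=17, slack=1)
Line 4: ['forest', 'lightbulb'] (min_width=16, slack=2)
Line 5: ['sleepy', 'brick', 'bed'] (min_width=16, slack=2)
Line 6: ['rain', 'with', 'robot'] (min_width=15, slack=3)
Line 7: ['display'] (min_width=7, slack=11)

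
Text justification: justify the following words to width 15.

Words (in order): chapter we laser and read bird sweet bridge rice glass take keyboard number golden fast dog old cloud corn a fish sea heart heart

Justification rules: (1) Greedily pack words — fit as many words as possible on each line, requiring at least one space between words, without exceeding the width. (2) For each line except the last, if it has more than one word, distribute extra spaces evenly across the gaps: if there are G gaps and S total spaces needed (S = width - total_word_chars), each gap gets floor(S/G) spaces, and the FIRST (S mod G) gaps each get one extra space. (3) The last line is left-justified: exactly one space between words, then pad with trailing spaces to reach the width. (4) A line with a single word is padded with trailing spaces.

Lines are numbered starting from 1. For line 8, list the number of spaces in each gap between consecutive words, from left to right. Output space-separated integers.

Line 1: ['chapter', 'we'] (min_width=10, slack=5)
Line 2: ['laser', 'and', 'read'] (min_width=14, slack=1)
Line 3: ['bird', 'sweet'] (min_width=10, slack=5)
Line 4: ['bridge', 'rice'] (min_width=11, slack=4)
Line 5: ['glass', 'take'] (min_width=10, slack=5)
Line 6: ['keyboard', 'number'] (min_width=15, slack=0)
Line 7: ['golden', 'fast', 'dog'] (min_width=15, slack=0)
Line 8: ['old', 'cloud', 'corn'] (min_width=14, slack=1)
Line 9: ['a', 'fish', 'sea'] (min_width=10, slack=5)
Line 10: ['heart', 'heart'] (min_width=11, slack=4)

Answer: 2 1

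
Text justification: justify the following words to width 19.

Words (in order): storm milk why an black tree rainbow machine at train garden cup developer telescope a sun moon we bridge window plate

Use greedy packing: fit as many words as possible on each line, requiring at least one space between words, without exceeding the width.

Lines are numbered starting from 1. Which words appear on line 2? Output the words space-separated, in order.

Line 1: ['storm', 'milk', 'why', 'an'] (min_width=17, slack=2)
Line 2: ['black', 'tree', 'rainbow'] (min_width=18, slack=1)
Line 3: ['machine', 'at', 'train'] (min_width=16, slack=3)
Line 4: ['garden', 'cup'] (min_width=10, slack=9)
Line 5: ['developer', 'telescope'] (min_width=19, slack=0)
Line 6: ['a', 'sun', 'moon', 'we'] (min_width=13, slack=6)
Line 7: ['bridge', 'window', 'plate'] (min_width=19, slack=0)

Answer: black tree rainbow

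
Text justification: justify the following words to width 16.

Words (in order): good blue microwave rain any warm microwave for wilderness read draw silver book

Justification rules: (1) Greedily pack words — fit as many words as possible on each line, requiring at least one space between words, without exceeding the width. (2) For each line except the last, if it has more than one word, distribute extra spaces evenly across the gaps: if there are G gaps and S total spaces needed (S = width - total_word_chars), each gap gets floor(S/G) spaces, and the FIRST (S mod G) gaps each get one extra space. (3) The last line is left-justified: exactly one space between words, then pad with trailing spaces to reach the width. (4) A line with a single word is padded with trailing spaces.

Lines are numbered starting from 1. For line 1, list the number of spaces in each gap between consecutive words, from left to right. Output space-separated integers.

Line 1: ['good', 'blue'] (min_width=9, slack=7)
Line 2: ['microwave', 'rain'] (min_width=14, slack=2)
Line 3: ['any', 'warm'] (min_width=8, slack=8)
Line 4: ['microwave', 'for'] (min_width=13, slack=3)
Line 5: ['wilderness', 'read'] (min_width=15, slack=1)
Line 6: ['draw', 'silver', 'book'] (min_width=16, slack=0)

Answer: 8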